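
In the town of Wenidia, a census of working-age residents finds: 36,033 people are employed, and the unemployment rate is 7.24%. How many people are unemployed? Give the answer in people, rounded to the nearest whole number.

About 2,812 are unemployed.

Let U be the number unemployed. The labor force is E + U, and U/(E+U) = 0.0724.
So U = 0.0724 × 36,033 / (1 − 0.0724) = 2608.79 / 0.9276 ≈ 2,812.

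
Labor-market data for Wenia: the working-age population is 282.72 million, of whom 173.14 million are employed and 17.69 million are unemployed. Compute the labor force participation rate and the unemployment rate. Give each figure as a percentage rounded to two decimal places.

Labor force participation rate ≈ 67.50%; unemployment rate ≈ 9.27%.

Labor force = employed + unemployed = 173.14 + 17.69 = 190.83 million.
Unemployment rate = 17.69 / 190.83 = 9.27%.
Labor force participation rate = 190.83 / 282.72 = 67.50%.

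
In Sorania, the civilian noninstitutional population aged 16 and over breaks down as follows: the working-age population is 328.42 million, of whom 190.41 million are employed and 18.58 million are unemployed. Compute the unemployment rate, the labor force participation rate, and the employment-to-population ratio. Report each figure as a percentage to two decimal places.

Unemployment rate ≈ 8.89%; labor force participation rate ≈ 63.63%; employment-population ratio ≈ 57.98%.

Labor force = employed + unemployed = 190.41 + 18.58 = 208.99 million.
Unemployment rate = 18.58 / 208.99 = 8.89%.
Labor force participation rate = 208.99 / 328.42 = 63.63%.
Employment-population ratio = 190.41 / 328.42 = 57.98%.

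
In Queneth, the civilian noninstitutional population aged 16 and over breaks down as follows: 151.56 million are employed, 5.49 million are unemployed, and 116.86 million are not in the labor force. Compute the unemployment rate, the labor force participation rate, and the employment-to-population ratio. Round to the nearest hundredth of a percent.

Unemployment rate ≈ 3.50%; labor force participation rate ≈ 57.34%; employment-population ratio ≈ 55.33%.

Labor force = employed + unemployed = 151.56 + 5.49 = 157.05 million.
Working-age population = 157.05 + 116.86 = 273.91 million.
Unemployment rate = 5.49 / 157.05 = 3.50%.
Labor force participation rate = 157.05 / 273.91 = 57.34%.
Employment-population ratio = 151.56 / 273.91 = 55.33%.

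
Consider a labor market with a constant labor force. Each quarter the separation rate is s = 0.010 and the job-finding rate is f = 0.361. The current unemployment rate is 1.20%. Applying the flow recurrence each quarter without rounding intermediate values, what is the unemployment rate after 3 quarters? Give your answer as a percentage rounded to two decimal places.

With a fixed labor force, u_{t+1} = u_t + s·(1−u_t) − f·u_t = u_t·(1−s−f) + s.
Here 1−s−f = 0.629 and s = 0.010.
u_1 = 0.012000 × 0.629 + 0.010 = 0.017548.
u_2 = 0.017548 × 0.629 + 0.010 = 0.021038.
u_3 = 0.021038 × 0.629 + 0.010 = 0.023233.

Unemployment rate after three quarters ≈ 2.32%.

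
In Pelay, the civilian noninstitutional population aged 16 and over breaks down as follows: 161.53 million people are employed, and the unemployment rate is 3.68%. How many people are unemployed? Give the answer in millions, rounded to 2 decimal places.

Let U be the number unemployed. The labor force is E + U, and U/(E+U) = 0.0368.
So U = 0.0368 × 161.53 / (1 − 0.0368) = 5.9443 / 0.9632 ≈ 6.17 million.

About 6.17 million are unemployed.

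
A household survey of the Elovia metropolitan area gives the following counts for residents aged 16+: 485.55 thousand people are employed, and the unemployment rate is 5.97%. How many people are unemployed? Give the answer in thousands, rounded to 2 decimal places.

Let U be the number unemployed. The labor force is E + U, and U/(E+U) = 0.0597.
So U = 0.0597 × 485.55 / (1 − 0.0597) = 28.9873 / 0.9403 ≈ 30.83 thousand.

About 30.83 thousand are unemployed.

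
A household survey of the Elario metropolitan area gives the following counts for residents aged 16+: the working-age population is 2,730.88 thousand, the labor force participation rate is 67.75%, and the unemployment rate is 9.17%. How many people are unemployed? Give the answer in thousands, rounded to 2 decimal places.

About 169.66 thousand are unemployed.

Labor force = 0.6775 × 2,730.88 = 1,850.17 thousand.
Unemployed = 0.0917 × 1,850.17 ≈ 169.66 thousand.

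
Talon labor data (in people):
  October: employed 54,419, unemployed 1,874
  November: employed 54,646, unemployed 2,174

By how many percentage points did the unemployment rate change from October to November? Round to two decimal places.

October: labor force = 54,419 + 1,874 = 56,293; u = 1,874/56,293 = 3.33%.
November: labor force = 54,646 + 2,174 = 56,820; u = 2,174/56,820 = 3.83%.
Change = 3.83% − 3.33% = +0.50 pp.

The unemployment rate changed by +0.50 percentage points.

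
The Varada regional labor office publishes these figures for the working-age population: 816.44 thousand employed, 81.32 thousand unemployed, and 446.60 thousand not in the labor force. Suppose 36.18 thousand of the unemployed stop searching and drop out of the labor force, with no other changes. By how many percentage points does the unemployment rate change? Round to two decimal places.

The unemployment rate changes by −3.82 percentage points.

Initially, labor force = 816.44 + 81.32 = 897.76 thousand, so u = 81.32/897.76 = 9.06%.
After the change, unemployed and labor force both fall by 36.18 → E = 816.44, U = 45.14, labor force = 861.58 thousand.
New unemployment rate = 45.14 / 861.58 = 5.24%.
Change = 5.24% − 9.06% = −3.82 percentage points.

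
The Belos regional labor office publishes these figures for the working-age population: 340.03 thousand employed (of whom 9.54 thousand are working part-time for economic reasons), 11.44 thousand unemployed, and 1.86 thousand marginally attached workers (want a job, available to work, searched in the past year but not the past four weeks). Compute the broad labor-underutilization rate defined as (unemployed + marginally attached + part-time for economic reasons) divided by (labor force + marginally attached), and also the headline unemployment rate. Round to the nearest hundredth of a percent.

Broad underutilization rate ≈ 6.46%; headline unemployment rate ≈ 3.25%.

Labor force = 340.03 + 11.44 = 351.47 thousand.
Numerator = 11.44 + 1.86 + 9.54 = 22.84 thousand.
Denominator = 351.47 + 1.86 = 353.33 thousand.
Broad rate = 22.84 / 353.33 = 6.46%.
Headline unemployment rate = 11.44 / 351.47 = 3.25%.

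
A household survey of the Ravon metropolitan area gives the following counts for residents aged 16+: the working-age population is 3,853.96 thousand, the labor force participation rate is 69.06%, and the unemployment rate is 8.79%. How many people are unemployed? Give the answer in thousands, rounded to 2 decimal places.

Labor force = 0.6906 × 3,853.96 = 2,661.54 thousand.
Unemployed = 0.0879 × 2,661.54 ≈ 233.95 thousand.

About 233.95 thousand are unemployed.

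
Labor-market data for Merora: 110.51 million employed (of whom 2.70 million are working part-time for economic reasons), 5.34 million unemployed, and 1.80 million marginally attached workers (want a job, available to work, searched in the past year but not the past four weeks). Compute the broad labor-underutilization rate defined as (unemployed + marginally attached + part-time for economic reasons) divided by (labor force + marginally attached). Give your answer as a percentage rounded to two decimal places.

Labor force = 110.51 + 5.34 = 115.85 million.
Numerator = 5.34 + 1.80 + 2.70 = 9.84 million.
Denominator = 115.85 + 1.80 = 117.65 million.
Broad rate = 9.84 / 117.65 = 8.36%.

Broad underutilization rate ≈ 8.36%.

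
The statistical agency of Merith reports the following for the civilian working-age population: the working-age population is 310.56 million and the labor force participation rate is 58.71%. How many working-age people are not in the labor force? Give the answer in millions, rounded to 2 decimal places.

Share not in the labor force = 1 − 0.5871 = 0.4129.
Not in labor force = 0.4129 × 310.56 ≈ 128.23 million.

About 128.23 million are not in the labor force.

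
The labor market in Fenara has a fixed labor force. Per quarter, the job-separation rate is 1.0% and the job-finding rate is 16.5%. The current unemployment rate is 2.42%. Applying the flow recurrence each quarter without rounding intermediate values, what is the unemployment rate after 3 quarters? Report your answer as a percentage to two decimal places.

Unemployment rate after three quarters ≈ 3.86%.

With a fixed labor force, u_{t+1} = u_t + s·(1−u_t) − f·u_t = u_t·(1−s−f) + s.
Here 1−s−f = 0.825 and s = 0.010.
u_1 = 0.024200 × 0.825 + 0.010 = 0.029965.
u_2 = 0.029965 × 0.825 + 0.010 = 0.034721.
u_3 = 0.034721 × 0.825 + 0.010 = 0.038645.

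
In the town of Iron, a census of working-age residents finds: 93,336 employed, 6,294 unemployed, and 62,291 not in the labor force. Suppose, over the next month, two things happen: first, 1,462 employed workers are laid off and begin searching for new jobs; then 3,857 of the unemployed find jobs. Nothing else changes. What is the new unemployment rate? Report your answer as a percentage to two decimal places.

New unemployment rate ≈ 3.91%.

Initially, labor force = 93,336 + 6,294 = 99,630, so u = 6,294/99,630 = 6.32%.
After the first change, employed falls and unemployed rises by 1,462; labor force unchanged → E = 91,874, U = 7,756, labor force = 99,630.
After the second change, unemployed falls and employed rises by 3,857; labor force unchanged → E = 95,731, U = 3,899, labor force = 99,630.
New unemployment rate = 3,899 / 99,630 = 3.91%.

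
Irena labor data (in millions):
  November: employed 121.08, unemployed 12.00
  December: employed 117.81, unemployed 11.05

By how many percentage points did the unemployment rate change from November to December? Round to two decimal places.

The unemployment rate changed by −0.44 percentage points.

November: labor force = 121.08 + 12.00 = 133.08; u = 12.00/133.08 = 9.02%.
December: labor force = 117.81 + 11.05 = 128.86; u = 11.05/128.86 = 8.58%.
Change = 8.58% − 9.02% = −0.44 pp.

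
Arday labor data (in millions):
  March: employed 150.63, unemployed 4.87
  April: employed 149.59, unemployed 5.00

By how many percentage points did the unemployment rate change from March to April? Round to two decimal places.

March: labor force = 150.63 + 4.87 = 155.50; u = 4.87/155.50 = 3.13%.
April: labor force = 149.59 + 5.00 = 154.59; u = 5.00/154.59 = 3.23%.
Change = 3.23% − 3.13% = +0.10 pp.

The unemployment rate changed by +0.10 percentage points.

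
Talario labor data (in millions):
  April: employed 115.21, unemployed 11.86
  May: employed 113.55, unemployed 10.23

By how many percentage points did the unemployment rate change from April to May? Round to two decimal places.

The unemployment rate changed by −1.07 percentage points.

April: labor force = 115.21 + 11.86 = 127.07; u = 11.86/127.07 = 9.33%.
May: labor force = 113.55 + 10.23 = 123.78; u = 10.23/123.78 = 8.26%.
Change = 8.26% − 9.33% = −1.07 pp.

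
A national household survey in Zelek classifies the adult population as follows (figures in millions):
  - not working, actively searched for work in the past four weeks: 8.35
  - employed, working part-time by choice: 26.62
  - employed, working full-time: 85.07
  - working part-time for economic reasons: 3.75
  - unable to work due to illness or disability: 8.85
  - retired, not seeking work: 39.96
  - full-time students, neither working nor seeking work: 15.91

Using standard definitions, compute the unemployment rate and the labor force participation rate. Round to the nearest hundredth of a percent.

Unemployment rate ≈ 6.75%; labor force participation rate ≈ 65.67%.

Employed = 26.62 + 85.07 + 3.75 = 115.44 million (anyone who worked, including part-time for economic reasons, counts as employed).
Unemployed = 8.35 million.
Labor force = 115.44 + 8.35 = 123.79 million.
Not in labor force = 8.85 + 39.96 + 15.91 = 64.72 million (those not working and not actively searching are outside the labor force).
Civilian working-age population = 123.79 + 64.72 = 188.51 million.
Unemployment rate = 8.35 / 123.79 = 6.75%.
Labor force participation rate = 123.79 / 188.51 = 65.67%.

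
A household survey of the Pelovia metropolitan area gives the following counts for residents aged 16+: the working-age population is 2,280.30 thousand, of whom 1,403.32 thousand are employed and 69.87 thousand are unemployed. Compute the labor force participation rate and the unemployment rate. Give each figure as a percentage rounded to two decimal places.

Labor force participation rate ≈ 64.61%; unemployment rate ≈ 4.74%.

Labor force = employed + unemployed = 1,403.32 + 69.87 = 1,473.19 thousand.
Unemployment rate = 69.87 / 1,473.19 = 4.74%.
Labor force participation rate = 1,473.19 / 2,280.30 = 64.61%.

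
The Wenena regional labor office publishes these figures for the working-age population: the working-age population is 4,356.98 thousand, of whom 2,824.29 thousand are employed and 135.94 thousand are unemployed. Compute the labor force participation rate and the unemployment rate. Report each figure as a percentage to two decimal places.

Labor force participation rate ≈ 67.94%; unemployment rate ≈ 4.59%.

Labor force = employed + unemployed = 2,824.29 + 135.94 = 2,960.23 thousand.
Unemployment rate = 135.94 / 2,960.23 = 4.59%.
Labor force participation rate = 2,960.23 / 4,356.98 = 67.94%.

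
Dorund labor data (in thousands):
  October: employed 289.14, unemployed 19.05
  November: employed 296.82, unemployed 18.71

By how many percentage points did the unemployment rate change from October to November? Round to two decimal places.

October: labor force = 289.14 + 19.05 = 308.19; u = 19.05/308.19 = 6.18%.
November: labor force = 296.82 + 18.71 = 315.53; u = 18.71/315.53 = 5.93%.
Change = 5.93% − 6.18% = −0.25 pp.

The unemployment rate changed by −0.25 percentage points.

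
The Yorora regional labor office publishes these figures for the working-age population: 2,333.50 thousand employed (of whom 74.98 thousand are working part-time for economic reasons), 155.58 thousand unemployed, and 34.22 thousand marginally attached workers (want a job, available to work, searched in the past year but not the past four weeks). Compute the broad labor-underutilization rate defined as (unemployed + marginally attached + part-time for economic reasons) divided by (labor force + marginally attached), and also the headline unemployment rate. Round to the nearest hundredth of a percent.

Labor force = 2,333.50 + 155.58 = 2,489.08 thousand.
Numerator = 155.58 + 34.22 + 74.98 = 264.78 thousand.
Denominator = 2,489.08 + 34.22 = 2,523.30 thousand.
Broad rate = 264.78 / 2,523.30 = 10.49%.
Headline unemployment rate = 155.58 / 2,489.08 = 6.25%.

Broad underutilization rate ≈ 10.49%; headline unemployment rate ≈ 6.25%.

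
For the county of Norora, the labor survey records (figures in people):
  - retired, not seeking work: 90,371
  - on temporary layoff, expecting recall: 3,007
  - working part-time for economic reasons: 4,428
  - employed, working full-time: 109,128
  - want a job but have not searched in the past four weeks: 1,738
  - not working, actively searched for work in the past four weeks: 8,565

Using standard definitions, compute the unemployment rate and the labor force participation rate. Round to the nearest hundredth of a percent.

Unemployment rate ≈ 9.25%; labor force participation rate ≈ 57.60%.

Employed = 4,428 + 109,128 = 113,556 (anyone who worked, including part-time for economic reasons, counts as employed).
Unemployed = 3,007 + 8,565 = 11,572 (jobless and actively searching, or on temporary layoff).
Labor force = 113,556 + 11,572 = 125,128.
Not in labor force = 90,371 + 1,738 = 92,109 (those not working and not actively searching are outside the labor force — including those who want a job but have given up searching).
Civilian working-age population = 125,128 + 92,109 = 217,237.
Unemployment rate = 11,572 / 125,128 = 9.25%.
Labor force participation rate = 125,128 / 217,237 = 57.60%.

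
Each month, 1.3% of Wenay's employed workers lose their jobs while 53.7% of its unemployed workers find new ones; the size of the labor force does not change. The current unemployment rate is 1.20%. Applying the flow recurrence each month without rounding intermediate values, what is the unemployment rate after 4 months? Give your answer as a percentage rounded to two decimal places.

Unemployment rate after four months ≈ 2.32%.

With a fixed labor force, u_{t+1} = u_t + s·(1−u_t) − f·u_t = u_t·(1−s−f) + s.
Here 1−s−f = 0.450 and s = 0.013.
u_1 = 0.012000 × 0.450 + 0.013 = 0.018400.
u_2 = 0.018400 × 0.450 + 0.013 = 0.021280.
u_3 = 0.021280 × 0.450 + 0.013 = 0.022576.
u_4 = 0.022576 × 0.450 + 0.013 = 0.023159.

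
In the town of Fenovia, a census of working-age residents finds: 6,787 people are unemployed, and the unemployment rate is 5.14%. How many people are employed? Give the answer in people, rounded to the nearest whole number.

Labor force = U / u = 6,787 / 0.0514 ≈ 132,043.
Employed = labor force − unemployed = 132,043 − 6,787 = 125,256.

About 125,256 are employed.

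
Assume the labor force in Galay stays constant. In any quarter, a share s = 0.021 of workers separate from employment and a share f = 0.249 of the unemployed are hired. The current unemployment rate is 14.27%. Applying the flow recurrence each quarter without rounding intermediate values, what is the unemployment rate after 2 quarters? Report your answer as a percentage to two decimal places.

With a fixed labor force, u_{t+1} = u_t + s·(1−u_t) − f·u_t = u_t·(1−s−f) + s.
Here 1−s−f = 0.730 and s = 0.021.
u_1 = 0.142700 × 0.730 + 0.021 = 0.125171.
u_2 = 0.125171 × 0.730 + 0.021 = 0.112375.

Unemployment rate after two quarters ≈ 11.24%.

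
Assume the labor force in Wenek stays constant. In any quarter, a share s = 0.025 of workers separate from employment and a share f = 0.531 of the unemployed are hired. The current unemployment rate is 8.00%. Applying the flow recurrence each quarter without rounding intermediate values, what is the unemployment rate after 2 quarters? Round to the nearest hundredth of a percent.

With a fixed labor force, u_{t+1} = u_t + s·(1−u_t) − f·u_t = u_t·(1−s−f) + s.
Here 1−s−f = 0.444 and s = 0.025.
u_1 = 0.080000 × 0.444 + 0.025 = 0.060520.
u_2 = 0.060520 × 0.444 + 0.025 = 0.051871.

Unemployment rate after two quarters ≈ 5.19%.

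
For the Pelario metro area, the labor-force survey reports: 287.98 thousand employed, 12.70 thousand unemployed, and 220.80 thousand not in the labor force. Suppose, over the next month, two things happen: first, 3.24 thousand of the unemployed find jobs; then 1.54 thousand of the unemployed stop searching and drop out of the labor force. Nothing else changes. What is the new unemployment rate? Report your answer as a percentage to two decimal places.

New unemployment rate ≈ 2.65%.

Initially, labor force = 287.98 + 12.70 = 300.68 thousand, so u = 12.70/300.68 = 4.22%.
After the first change, unemployed falls and employed rises by 3.24; labor force unchanged → E = 291.22, U = 9.46, labor force = 300.68 thousand.
After the second change, unemployed and labor force both fall by 1.54 → E = 291.22, U = 7.92, labor force = 299.14 thousand.
New unemployment rate = 7.92 / 299.14 = 2.65%.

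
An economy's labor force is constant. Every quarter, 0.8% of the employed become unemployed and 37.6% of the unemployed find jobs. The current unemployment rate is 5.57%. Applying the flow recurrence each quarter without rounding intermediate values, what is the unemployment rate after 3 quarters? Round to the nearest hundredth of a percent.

With a fixed labor force, u_{t+1} = u_t + s·(1−u_t) − f·u_t = u_t·(1−s−f) + s.
Here 1−s−f = 0.616 and s = 0.008.
u_1 = 0.055700 × 0.616 + 0.008 = 0.042311.
u_2 = 0.042311 × 0.616 + 0.008 = 0.034064.
u_3 = 0.034064 × 0.616 + 0.008 = 0.028983.

Unemployment rate after three quarters ≈ 2.90%.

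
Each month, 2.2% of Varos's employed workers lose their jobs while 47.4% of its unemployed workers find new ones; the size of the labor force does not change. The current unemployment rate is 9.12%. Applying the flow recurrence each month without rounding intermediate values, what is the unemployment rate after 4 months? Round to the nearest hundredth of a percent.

Unemployment rate after four months ≈ 4.74%.

With a fixed labor force, u_{t+1} = u_t + s·(1−u_t) − f·u_t = u_t·(1−s−f) + s.
Here 1−s−f = 0.504 and s = 0.022.
u_1 = 0.091200 × 0.504 + 0.022 = 0.067965.
u_2 = 0.067965 × 0.504 + 0.022 = 0.056254.
u_3 = 0.056254 × 0.504 + 0.022 = 0.050352.
u_4 = 0.050352 × 0.504 + 0.022 = 0.047377.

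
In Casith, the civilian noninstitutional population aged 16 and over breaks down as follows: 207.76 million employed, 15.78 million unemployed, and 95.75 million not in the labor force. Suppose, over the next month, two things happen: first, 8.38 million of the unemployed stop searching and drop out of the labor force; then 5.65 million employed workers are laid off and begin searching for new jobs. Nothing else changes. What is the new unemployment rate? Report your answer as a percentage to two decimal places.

Initially, labor force = 207.76 + 15.78 = 223.54 million, so u = 15.78/223.54 = 7.06%.
After the first change, unemployed and labor force both fall by 8.38 → E = 207.76, U = 7.40, labor force = 215.16 million.
After the second change, employed falls and unemployed rises by 5.65; labor force unchanged → E = 202.11, U = 13.05, labor force = 215.16 million.
New unemployment rate = 13.05 / 215.16 = 6.07%.

New unemployment rate ≈ 6.07%.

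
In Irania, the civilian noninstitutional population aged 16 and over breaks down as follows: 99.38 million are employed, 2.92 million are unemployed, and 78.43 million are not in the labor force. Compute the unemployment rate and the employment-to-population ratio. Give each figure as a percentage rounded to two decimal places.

Labor force = employed + unemployed = 99.38 + 2.92 = 102.30 million.
Working-age population = 102.30 + 78.43 = 180.73 million.
Unemployment rate = 2.92 / 102.30 = 2.85%.
Employment-population ratio = 99.38 / 180.73 = 54.99%.

Unemployment rate ≈ 2.85%; employment-population ratio ≈ 54.99%.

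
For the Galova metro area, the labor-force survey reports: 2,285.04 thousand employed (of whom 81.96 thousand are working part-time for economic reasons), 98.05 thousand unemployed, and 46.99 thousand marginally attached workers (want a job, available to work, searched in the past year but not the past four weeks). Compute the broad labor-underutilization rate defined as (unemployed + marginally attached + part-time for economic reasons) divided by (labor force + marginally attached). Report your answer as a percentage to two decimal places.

Labor force = 2,285.04 + 98.05 = 2,383.09 thousand.
Numerator = 98.05 + 46.99 + 81.96 = 227.00 thousand.
Denominator = 2,383.09 + 46.99 = 2,430.08 thousand.
Broad rate = 227.00 / 2,430.08 = 9.34%.

Broad underutilization rate ≈ 9.34%.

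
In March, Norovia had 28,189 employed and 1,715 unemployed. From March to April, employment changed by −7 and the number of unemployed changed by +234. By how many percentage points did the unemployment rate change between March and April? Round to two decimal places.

March: labor force = 28,189 + 1,715 = 29,904; u = 1,715/29,904 = 5.74%.
April: labor force = 28,182 + 1,949 = 30,131; u = 1,949/30,131 = 6.47%.
Change = 6.47% − 5.74% = +0.73 pp.

The unemployment rate changed by +0.73 percentage points.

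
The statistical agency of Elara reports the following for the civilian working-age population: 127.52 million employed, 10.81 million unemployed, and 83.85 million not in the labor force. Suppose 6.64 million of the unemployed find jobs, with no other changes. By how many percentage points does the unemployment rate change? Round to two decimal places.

The unemployment rate changes by −4.80 percentage points.

Initially, labor force = 127.52 + 10.81 = 138.33 million, so u = 10.81/138.33 = 7.81%.
After the change, unemployed falls and employed rises by 6.64; labor force unchanged → E = 134.16, U = 4.17, labor force = 138.33 million.
New unemployment rate = 4.17 / 138.33 = 3.01%.
Change = 3.01% − 7.81% = −4.80 percentage points.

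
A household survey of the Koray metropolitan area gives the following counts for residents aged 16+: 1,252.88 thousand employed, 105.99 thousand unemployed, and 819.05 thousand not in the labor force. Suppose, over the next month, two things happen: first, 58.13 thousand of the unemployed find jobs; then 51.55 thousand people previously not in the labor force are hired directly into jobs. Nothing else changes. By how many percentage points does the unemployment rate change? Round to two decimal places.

The unemployment rate changes by −4.41 percentage points.

Initially, labor force = 1,252.88 + 105.99 = 1,358.87 thousand, so u = 105.99/1,358.87 = 7.80%.
After the first change, unemployed falls and employed rises by 58.13; labor force unchanged → E = 1,311.01, U = 47.86, labor force = 1,358.87 thousand.
After the second change, employed and labor force both rise by 51.55; unemployed unchanged → E = 1,362.56, U = 47.86, labor force = 1,410.42 thousand.
New unemployment rate = 47.86 / 1,410.42 = 3.39%.
Change = 3.39% − 7.80% = −4.41 percentage points.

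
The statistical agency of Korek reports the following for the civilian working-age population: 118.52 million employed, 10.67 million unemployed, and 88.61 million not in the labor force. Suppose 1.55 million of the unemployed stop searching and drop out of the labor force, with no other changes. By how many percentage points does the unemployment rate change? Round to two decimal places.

The unemployment rate changes by −1.11 percentage points.

Initially, labor force = 118.52 + 10.67 = 129.19 million, so u = 10.67/129.19 = 8.26%.
After the change, unemployed and labor force both fall by 1.55 → E = 118.52, U = 9.12, labor force = 127.64 million.
New unemployment rate = 9.12 / 127.64 = 7.15%.
Change = 7.15% − 8.26% = −1.11 percentage points.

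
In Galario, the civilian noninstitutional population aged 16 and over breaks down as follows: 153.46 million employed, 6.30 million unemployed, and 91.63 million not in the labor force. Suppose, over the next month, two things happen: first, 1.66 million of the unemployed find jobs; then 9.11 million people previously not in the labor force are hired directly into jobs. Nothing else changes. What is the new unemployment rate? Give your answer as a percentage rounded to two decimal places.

New unemployment rate ≈ 2.75%.

Initially, labor force = 153.46 + 6.30 = 159.76 million, so u = 6.30/159.76 = 3.94%.
After the first change, unemployed falls and employed rises by 1.66; labor force unchanged → E = 155.12, U = 4.64, labor force = 159.76 million.
After the second change, employed and labor force both rise by 9.11; unemployed unchanged → E = 164.23, U = 4.64, labor force = 168.87 million.
New unemployment rate = 4.64 / 168.87 = 2.75%.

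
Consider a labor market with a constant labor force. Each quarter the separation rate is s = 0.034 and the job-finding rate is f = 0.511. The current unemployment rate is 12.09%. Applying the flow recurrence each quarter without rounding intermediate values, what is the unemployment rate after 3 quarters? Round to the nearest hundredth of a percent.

With a fixed labor force, u_{t+1} = u_t + s·(1−u_t) − f·u_t = u_t·(1−s−f) + s.
Here 1−s−f = 0.455 and s = 0.034.
u_1 = 0.120900 × 0.455 + 0.034 = 0.089009.
u_2 = 0.089009 × 0.455 + 0.034 = 0.074499.
u_3 = 0.074499 × 0.455 + 0.034 = 0.067897.

Unemployment rate after three quarters ≈ 6.79%.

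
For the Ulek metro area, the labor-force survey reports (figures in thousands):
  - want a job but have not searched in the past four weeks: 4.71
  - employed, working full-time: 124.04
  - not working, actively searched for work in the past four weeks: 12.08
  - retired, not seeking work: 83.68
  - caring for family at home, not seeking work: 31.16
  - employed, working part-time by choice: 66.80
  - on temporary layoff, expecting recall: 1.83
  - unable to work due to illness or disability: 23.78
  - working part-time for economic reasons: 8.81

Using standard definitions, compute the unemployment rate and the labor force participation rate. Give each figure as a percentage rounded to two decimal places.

Unemployment rate ≈ 6.51%; labor force participation rate ≈ 59.84%.

Employed = 124.04 + 66.80 + 8.81 = 199.65 thousand (anyone who worked, including part-time for economic reasons, counts as employed).
Unemployed = 12.08 + 1.83 = 13.91 thousand (jobless and actively searching, or on temporary layoff).
Labor force = 199.65 + 13.91 = 213.56 thousand.
Not in labor force = 4.71 + 83.68 + 31.16 + 23.78 = 143.33 thousand (those not working and not actively searching are outside the labor force — including those who want a job but have given up searching).
Civilian working-age population = 213.56 + 143.33 = 356.89 thousand.
Unemployment rate = 13.91 / 213.56 = 6.51%.
Labor force participation rate = 213.56 / 356.89 = 59.84%.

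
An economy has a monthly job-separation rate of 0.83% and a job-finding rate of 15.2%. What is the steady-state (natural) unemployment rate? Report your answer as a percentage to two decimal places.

At steady state the flows balance: s·E = f·U, so U/(E+U) = s/(s+f).
u* = 0.83 / (0.83 + 15.2) = 0.83 / 16.03 = 5.18%.

Steady-state unemployment rate ≈ 5.18%.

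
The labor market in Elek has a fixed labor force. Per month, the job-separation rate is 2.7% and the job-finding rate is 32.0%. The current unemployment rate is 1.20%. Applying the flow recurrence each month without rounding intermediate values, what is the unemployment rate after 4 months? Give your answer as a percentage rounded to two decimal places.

With a fixed labor force, u_{t+1} = u_t + s·(1−u_t) − f·u_t = u_t·(1−s−f) + s.
Here 1−s−f = 0.653 and s = 0.027.
u_1 = 0.012000 × 0.653 + 0.027 = 0.034836.
u_2 = 0.034836 × 0.653 + 0.027 = 0.049748.
u_3 = 0.049748 × 0.653 + 0.027 = 0.059485.
u_4 = 0.059485 × 0.653 + 0.027 = 0.065844.

Unemployment rate after four months ≈ 6.58%.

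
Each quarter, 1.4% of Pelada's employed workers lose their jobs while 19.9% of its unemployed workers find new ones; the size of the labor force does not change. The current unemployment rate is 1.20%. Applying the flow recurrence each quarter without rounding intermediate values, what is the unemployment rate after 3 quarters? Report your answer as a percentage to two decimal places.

Unemployment rate after three quarters ≈ 3.95%.

With a fixed labor force, u_{t+1} = u_t + s·(1−u_t) − f·u_t = u_t·(1−s−f) + s.
Here 1−s−f = 0.787 and s = 0.014.
u_1 = 0.012000 × 0.787 + 0.014 = 0.023444.
u_2 = 0.023444 × 0.787 + 0.014 = 0.032450.
u_3 = 0.032450 × 0.787 + 0.014 = 0.039538.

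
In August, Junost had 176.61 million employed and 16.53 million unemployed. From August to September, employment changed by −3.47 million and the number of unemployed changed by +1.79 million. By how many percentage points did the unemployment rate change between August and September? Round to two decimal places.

The unemployment rate changed by +1.01 percentage points.

August: labor force = 176.61 + 16.53 = 193.14; u = 16.53/193.14 = 8.56%.
September: labor force = 173.14 + 18.32 = 191.46; u = 18.32/191.46 = 9.57%.
Change = 9.57% − 8.56% = +1.01 pp.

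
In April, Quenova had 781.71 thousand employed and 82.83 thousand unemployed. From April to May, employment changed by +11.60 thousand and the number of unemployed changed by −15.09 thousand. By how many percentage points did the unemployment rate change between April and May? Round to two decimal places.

April: labor force = 781.71 + 82.83 = 864.54; u = 82.83/864.54 = 9.58%.
May: labor force = 793.31 + 67.74 = 861.05; u = 67.74/861.05 = 7.87%.
Change = 7.87% − 9.58% = −1.71 pp.

The unemployment rate changed by −1.71 percentage points.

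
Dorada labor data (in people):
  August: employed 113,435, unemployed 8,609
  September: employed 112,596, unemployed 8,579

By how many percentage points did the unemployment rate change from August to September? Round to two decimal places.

The unemployment rate changed by +0.03 percentage points.

August: labor force = 113,435 + 8,609 = 122,044; u = 8,609/122,044 = 7.05%.
September: labor force = 112,596 + 8,579 = 121,175; u = 8,579/121,175 = 7.08%.
Change = 7.08% − 7.05% = +0.03 pp.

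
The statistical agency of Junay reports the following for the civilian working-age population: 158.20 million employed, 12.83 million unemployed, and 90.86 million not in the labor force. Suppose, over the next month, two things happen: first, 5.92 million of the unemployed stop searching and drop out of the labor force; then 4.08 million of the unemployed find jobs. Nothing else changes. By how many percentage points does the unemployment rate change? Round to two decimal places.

The unemployment rate changes by −5.79 percentage points.

Initially, labor force = 158.20 + 12.83 = 171.03 million, so u = 12.83/171.03 = 7.50%.
After the first change, unemployed and labor force both fall by 5.92 → E = 158.20, U = 6.91, labor force = 165.11 million.
After the second change, unemployed falls and employed rises by 4.08; labor force unchanged → E = 162.28, U = 2.83, labor force = 165.11 million.
New unemployment rate = 2.83 / 165.11 = 1.71%.
Change = 1.71% − 7.50% = −5.79 percentage points.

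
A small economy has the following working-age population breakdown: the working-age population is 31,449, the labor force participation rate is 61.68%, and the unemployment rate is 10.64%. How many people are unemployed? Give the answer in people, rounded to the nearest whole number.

Labor force = 0.6168 × 31,449 = 19,398.
Unemployed = 0.1064 × 19,398 ≈ 2,064.

About 2,064 are unemployed.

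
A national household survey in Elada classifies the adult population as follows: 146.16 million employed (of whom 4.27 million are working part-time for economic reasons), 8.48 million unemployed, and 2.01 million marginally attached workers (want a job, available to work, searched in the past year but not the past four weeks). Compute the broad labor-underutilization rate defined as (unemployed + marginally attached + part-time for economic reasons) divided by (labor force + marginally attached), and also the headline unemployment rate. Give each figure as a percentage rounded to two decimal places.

Labor force = 146.16 + 8.48 = 154.64 million.
Numerator = 8.48 + 2.01 + 4.27 = 14.76 million.
Denominator = 154.64 + 2.01 = 156.65 million.
Broad rate = 14.76 / 156.65 = 9.42%.
Headline unemployment rate = 8.48 / 154.64 = 5.48%.

Broad underutilization rate ≈ 9.42%; headline unemployment rate ≈ 5.48%.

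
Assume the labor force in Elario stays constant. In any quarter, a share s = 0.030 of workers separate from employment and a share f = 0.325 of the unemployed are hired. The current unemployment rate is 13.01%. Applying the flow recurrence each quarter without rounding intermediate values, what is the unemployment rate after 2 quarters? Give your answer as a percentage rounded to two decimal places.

With a fixed labor force, u_{t+1} = u_t + s·(1−u_t) − f·u_t = u_t·(1−s−f) + s.
Here 1−s−f = 0.645 and s = 0.030.
u_1 = 0.130100 × 0.645 + 0.030 = 0.113915.
u_2 = 0.113915 × 0.645 + 0.030 = 0.103475.

Unemployment rate after two quarters ≈ 10.35%.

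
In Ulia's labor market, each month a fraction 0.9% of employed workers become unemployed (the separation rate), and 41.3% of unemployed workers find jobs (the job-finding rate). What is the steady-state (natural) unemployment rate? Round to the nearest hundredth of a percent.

At steady state the flows balance: s·E = f·U, so U/(E+U) = s/(s+f).
u* = 0.9 / (0.9 + 41.3) = 0.9 / 42.20 = 2.13%.

Steady-state unemployment rate ≈ 2.13%.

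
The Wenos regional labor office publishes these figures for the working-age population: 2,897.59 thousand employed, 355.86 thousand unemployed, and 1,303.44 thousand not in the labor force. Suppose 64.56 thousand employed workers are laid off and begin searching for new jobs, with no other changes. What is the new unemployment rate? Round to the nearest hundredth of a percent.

Initially, labor force = 2,897.59 + 355.86 = 3,253.45 thousand, so u = 355.86/3,253.45 = 10.94%.
After the change, employed falls and unemployed rises by 64.56; labor force unchanged → E = 2,833.03, U = 420.42, labor force = 3,253.45 thousand.
New unemployment rate = 420.42 / 3,253.45 = 12.92%.

New unemployment rate ≈ 12.92%.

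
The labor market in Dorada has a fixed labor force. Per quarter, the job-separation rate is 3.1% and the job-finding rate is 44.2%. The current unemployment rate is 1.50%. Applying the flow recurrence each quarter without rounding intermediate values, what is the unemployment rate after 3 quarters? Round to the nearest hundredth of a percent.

With a fixed labor force, u_{t+1} = u_t + s·(1−u_t) − f·u_t = u_t·(1−s−f) + s.
Here 1−s−f = 0.527 and s = 0.031.
u_1 = 0.015000 × 0.527 + 0.031 = 0.038905.
u_2 = 0.038905 × 0.527 + 0.031 = 0.051503.
u_3 = 0.051503 × 0.527 + 0.031 = 0.058142.

Unemployment rate after three quarters ≈ 5.81%.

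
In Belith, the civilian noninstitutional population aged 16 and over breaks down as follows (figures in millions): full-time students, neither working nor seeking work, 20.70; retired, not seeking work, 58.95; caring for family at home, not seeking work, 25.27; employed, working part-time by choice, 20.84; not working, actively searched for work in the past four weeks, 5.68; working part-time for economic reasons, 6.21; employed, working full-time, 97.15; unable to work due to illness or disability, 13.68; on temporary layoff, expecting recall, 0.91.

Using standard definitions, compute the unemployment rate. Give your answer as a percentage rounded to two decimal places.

Unemployment rate ≈ 5.04%.

Employed = 20.84 + 6.21 + 97.15 = 124.20 million (anyone who worked, including part-time for economic reasons, counts as employed).
Unemployed = 5.68 + 0.91 = 6.59 million (jobless and actively searching, or on temporary layoff).
Labor force = 124.20 + 6.59 = 130.79 million.
Unemployment rate = 6.59 / 130.79 = 5.04%.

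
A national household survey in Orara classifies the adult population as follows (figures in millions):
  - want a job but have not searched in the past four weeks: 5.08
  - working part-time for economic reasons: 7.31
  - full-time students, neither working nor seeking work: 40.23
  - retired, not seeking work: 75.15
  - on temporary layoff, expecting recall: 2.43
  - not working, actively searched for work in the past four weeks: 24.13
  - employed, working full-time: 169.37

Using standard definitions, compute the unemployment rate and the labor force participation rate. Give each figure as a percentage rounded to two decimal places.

Unemployment rate ≈ 13.07%; labor force participation rate ≈ 62.79%.

Employed = 7.31 + 169.37 = 176.68 million (anyone who worked, including part-time for economic reasons, counts as employed).
Unemployed = 2.43 + 24.13 = 26.56 million (jobless and actively searching, or on temporary layoff).
Labor force = 176.68 + 26.56 = 203.24 million.
Not in labor force = 5.08 + 40.23 + 75.15 = 120.46 million (those not working and not actively searching are outside the labor force — including those who want a job but have given up searching).
Civilian working-age population = 203.24 + 120.46 = 323.70 million.
Unemployment rate = 26.56 / 203.24 = 13.07%.
Labor force participation rate = 203.24 / 323.70 = 62.79%.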